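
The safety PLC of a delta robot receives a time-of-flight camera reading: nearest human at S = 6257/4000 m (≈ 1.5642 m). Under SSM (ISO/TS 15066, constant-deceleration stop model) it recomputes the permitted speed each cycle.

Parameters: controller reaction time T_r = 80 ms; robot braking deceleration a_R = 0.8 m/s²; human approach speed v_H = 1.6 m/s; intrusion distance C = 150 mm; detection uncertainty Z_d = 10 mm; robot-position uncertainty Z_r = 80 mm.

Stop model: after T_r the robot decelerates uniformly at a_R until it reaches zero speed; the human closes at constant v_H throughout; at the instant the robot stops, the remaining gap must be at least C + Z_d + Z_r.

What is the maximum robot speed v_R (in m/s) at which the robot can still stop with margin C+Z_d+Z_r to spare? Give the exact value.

collect terms ⇒ (5/8)·v_R² + (52/25)·v_R + (-957/800) = 0
  disc = (52/25)² − 4·(5/8)·(-957/800) = 292681/40000 ; √disc = 541/200
  v_R = (−(52/25) + 541/200) / (2·(5/8)) = 1/2 m/s
check:
braking lasts T_s = (1/2)/(4/5) = 0.6250 s
robot covers v_R·T_r = 0.5000·0.0800 = 0.0400 m before braking
robot covers 0.5000·0.6250 − ½·0.8000·0.6250² = 0.1562 m while stopping
human closes 1.6000·0.7050 = 1.1280 m
residual clearance needed = 0.1500+0.0100+0.0800 = 0.2400 m
sum ≈ 0.0400+0.1562+1.1280+0.2400 ≈ 1.5642 m = S ✓

v_R_max = 1/2 m/s = 0.5000 m/s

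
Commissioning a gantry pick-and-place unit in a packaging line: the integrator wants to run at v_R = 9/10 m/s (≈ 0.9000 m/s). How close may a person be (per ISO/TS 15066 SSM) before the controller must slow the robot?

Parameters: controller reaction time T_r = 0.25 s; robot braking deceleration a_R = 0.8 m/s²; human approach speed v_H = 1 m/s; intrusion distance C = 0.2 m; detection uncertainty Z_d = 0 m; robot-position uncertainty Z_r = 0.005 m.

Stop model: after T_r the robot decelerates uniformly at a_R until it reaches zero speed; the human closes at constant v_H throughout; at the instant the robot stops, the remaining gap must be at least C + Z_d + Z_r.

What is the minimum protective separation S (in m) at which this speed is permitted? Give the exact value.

S_min = 1849/800 m = 2.3112 m

braking lasts T_s = (9/10)/(4/5) = 1.1250 s
robot covers v_R·T_r = 0.9000·0.2500 = 0.2250 m before braking
robot covers 0.9000·1.1250 − ½·0.8000·1.1250² = 0.5062 m while stopping
human closes 1.0000·1.3750 = 1.3750 m
C+Z_d+Z_r = 0.2000+0.0000+0.0050 = 0.2050 m
S_min ≈ 0.2250+0.5062+1.3750+0.2050  ⇒  S_min = 1849/800 m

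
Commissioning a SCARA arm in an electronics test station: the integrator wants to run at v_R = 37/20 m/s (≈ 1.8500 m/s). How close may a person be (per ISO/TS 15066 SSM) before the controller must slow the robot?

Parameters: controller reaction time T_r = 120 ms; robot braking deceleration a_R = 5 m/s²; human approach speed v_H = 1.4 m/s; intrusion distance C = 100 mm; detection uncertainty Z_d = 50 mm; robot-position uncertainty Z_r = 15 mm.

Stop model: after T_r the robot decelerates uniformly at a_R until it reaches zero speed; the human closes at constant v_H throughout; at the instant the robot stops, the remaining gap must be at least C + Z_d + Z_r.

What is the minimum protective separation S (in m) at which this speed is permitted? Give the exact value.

S_min = 5661/4000 m = 1.4152 m

braking lasts T_s = (37/20)/5 = 0.3700 s
robot covers v_R·T_r = 1.8500·0.1200 = 0.2220 m before braking
braking distance = 1.8500²/(2·5.0000) = 0.3422 m
human over T_r+T_s: 1.4000·(0.1200+0.3700) = 0.6860 m
C+Z_d+Z_r = 0.1000+0.0500+0.0150 = 0.1650 m
S_min ≈ 0.2220+0.3422+0.6860+0.1650  ⇒  S_min = 5661/4000 m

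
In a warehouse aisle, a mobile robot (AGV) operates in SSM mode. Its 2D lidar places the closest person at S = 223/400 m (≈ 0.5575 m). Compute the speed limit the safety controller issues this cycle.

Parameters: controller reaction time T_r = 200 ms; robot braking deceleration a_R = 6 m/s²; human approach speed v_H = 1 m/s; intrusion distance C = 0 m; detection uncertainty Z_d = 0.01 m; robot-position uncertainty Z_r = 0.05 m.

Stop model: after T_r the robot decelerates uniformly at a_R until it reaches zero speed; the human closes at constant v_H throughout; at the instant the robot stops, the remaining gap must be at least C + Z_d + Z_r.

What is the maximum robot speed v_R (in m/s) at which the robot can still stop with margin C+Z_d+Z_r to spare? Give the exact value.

v_R_max = 7/10 m/s = 0.7000 m/s

at the boundary: (1/12)·v² + (11/30)·v + (-119/400) = 0
  disc = (11/30)² − 4·(1/12)·(-119/400) = 841/3600 ; √disc = 29/60
  v_R = (−(11/30) + 29/60) / (2·(1/12)) = 7/10 m/s
check:
T_s = v_R/a_R = (7/10)/6 = 0.1167 s
reaction-phase robot travel = 0.7000·0.2000 = 0.1400 m
braking distance = 0.7000²/(2·6.0000) = 0.0408 m
human over T_r+T_s: 1.0000·(0.2000+0.1167) = 0.3167 m
residual clearance needed = 0.0000+0.0100+0.0500 = 0.0600 m
sum ≈ 0.1400+0.0408+0.3167+0.0600 ≈ 0.5575 m = S ✓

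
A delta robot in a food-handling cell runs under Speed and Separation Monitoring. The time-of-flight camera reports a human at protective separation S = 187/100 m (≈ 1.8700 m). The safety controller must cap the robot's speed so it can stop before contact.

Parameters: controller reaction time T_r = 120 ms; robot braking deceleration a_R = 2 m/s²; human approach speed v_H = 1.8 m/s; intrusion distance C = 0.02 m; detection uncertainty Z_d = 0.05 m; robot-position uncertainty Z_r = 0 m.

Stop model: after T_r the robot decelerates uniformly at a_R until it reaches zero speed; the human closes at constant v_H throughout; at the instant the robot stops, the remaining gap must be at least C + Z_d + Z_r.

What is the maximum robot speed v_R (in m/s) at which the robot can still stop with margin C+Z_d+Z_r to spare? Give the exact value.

quadratic (1/4)·v² + (51/50)·v + (-198/125) = 0
  disc = (51/50)² − 4·(1/4)·(-198/125) = 6561/2500 ; √disc = 81/50
  v_R = (−(51/50) + 81/50) / (2·(1/4)) = 6/5 m/s
check:
braking lasts T_s = (6/5)/2 = 0.6000 s
reaction-phase robot travel = 1.2000·0.1200 = 0.1440 m
robot under decel: 1.2000²/(2·2.0000) = 0.3600 m
person approaches 1.8000·(0.1200+0.6000) = 1.2960 m
residual clearance needed = 0.0200+0.0500+0.0000 = 0.0700 m
sum ≈ 0.1440+0.3600+1.2960+0.0700 ≈ 1.8700 m = S ✓

v_R_max = 6/5 m/s = 1.2000 m/s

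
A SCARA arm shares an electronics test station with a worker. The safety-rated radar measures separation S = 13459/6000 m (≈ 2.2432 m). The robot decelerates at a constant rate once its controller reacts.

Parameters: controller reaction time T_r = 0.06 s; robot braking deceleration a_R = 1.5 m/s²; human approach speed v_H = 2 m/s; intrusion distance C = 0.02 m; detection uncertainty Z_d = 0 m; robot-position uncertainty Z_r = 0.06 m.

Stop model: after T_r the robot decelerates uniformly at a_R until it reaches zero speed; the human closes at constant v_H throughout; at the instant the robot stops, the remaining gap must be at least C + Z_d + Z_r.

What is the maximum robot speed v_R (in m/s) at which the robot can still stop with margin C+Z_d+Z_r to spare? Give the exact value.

v_R_max = 23/20 m/s = 1.1500 m/s

at the boundary: (1/3)·v² + (209/150)·v + (-12259/6000) = 0
  disc = (209/150)² − 4·(1/3)·(-12259/6000) = 2916/625 ; √disc = 54/25
  v_R = (−(209/150) + 54/25) / (2·(1/3)) = 23/20 m/s
check:
T_s = v_R/a_R = (23/20)/(3/2) = 0.7667 s
robot covers v_R·T_r = 1.1500·0.0600 = 0.0690 m before braking
robot under decel: 1.1500²/(2·1.5000) = 0.4408 m
human over T_r+T_s: 2.0000·(0.0600+0.7667) = 1.6533 m
C+Z_d+Z_r = 0.0200+0.0000+0.0600 = 0.0800 m
sum ≈ 0.0690+0.4408+1.6533+0.0800 ≈ 2.2432 m = S ✓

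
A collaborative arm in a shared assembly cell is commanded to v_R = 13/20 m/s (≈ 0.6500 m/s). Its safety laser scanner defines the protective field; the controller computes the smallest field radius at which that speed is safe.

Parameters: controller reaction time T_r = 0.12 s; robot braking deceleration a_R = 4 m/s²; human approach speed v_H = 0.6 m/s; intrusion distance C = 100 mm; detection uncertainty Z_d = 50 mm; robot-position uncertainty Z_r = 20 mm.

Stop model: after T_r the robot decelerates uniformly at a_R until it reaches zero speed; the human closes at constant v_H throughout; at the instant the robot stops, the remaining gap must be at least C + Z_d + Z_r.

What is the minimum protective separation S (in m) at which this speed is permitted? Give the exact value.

S_min = 301/640 m = 0.4703 m

stop time T_s = (13/20)/4 = 0.1625 s
robot in T_r: 0.6500·0.1200 = 0.0780 m
robot under decel: 0.6500²/(2·4.0000) = 0.0528 m
human over T_r+T_s: 0.6000·(0.1200+0.1625) = 0.1695 m
residual clearance needed = 0.1000+0.0500+0.0200 = 0.1700 m
S_min ≈ 0.0780+0.0528+0.1695+0.1700  ⇒  S_min = 301/640 m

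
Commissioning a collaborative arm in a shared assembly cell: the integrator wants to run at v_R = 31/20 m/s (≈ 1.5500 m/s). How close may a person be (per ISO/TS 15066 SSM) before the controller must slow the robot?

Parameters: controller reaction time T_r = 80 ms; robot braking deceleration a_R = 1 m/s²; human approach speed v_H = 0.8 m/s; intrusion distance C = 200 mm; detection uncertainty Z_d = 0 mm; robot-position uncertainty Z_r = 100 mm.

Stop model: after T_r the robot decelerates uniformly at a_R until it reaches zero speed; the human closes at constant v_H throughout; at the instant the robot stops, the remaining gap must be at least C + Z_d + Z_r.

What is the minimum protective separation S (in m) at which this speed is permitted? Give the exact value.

stop time T_s = (31/20)/1 = 1.5500 s
robot covers v_R·T_r = 1.5500·0.0800 = 0.1240 m before braking
robot under decel: 1.5500²/(2·1.0000) = 1.2012 m
person approaches 0.8000·(0.0800+1.5500) = 1.3040 m
residual clearance needed = 0.2000+0.0000+0.1000 = 0.3000 m
S_min ≈ 0.1240+1.2012+1.3040+0.3000  ⇒  S_min = 11717/4000 m

S_min = 11717/4000 m = 2.9293 m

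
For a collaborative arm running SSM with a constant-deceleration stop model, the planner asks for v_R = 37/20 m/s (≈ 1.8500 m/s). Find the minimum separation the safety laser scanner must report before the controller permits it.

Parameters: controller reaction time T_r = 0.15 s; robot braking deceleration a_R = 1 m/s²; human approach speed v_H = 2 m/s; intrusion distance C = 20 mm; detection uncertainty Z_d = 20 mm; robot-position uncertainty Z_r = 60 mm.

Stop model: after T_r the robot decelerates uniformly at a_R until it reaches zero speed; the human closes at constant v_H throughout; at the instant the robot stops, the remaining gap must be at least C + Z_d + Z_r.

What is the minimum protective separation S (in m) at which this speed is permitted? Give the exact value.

S_min = 4871/800 m = 6.0888 m

T_s = v_R/a_R = (37/20)/1 = 1.8500 s
robot covers v_R·T_r = 1.8500·0.1500 = 0.2775 m before braking
braking distance = 1.8500²/(2·1.0000) = 1.7112 m
human over T_r+T_s: 2.0000·(0.1500+1.8500) = 4.0000 m
C+Z_d+Z_r = 0.0200+0.0200+0.0600 = 0.1000 m
S_min ≈ 0.2775+1.7112+4.0000+0.1000  ⇒  S_min = 4871/800 m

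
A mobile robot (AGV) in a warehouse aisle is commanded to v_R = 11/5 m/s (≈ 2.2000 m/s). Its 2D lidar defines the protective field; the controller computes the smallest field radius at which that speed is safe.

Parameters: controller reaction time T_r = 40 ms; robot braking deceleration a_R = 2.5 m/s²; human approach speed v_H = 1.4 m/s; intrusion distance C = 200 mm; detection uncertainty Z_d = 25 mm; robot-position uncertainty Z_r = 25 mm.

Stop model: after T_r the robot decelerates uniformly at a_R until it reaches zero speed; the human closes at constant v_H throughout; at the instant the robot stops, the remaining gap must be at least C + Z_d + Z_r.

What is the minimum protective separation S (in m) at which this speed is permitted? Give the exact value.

S_min = 1297/500 m = 2.5940 m

T_s = v_R/a_R = (11/5)/(5/2) = 0.8800 s
robot covers v_R·T_r = 2.2000·0.0400 = 0.0880 m before braking
braking distance = 2.2000²/(2·2.5000) = 0.9680 m
human over T_r+T_s: 1.4000·(0.0400+0.8800) = 1.2880 m
residual clearance needed = 0.2000+0.0250+0.0250 = 0.2500 m
S_min ≈ 0.0880+0.9680+1.2880+0.2500  ⇒  S_min = 1297/500 m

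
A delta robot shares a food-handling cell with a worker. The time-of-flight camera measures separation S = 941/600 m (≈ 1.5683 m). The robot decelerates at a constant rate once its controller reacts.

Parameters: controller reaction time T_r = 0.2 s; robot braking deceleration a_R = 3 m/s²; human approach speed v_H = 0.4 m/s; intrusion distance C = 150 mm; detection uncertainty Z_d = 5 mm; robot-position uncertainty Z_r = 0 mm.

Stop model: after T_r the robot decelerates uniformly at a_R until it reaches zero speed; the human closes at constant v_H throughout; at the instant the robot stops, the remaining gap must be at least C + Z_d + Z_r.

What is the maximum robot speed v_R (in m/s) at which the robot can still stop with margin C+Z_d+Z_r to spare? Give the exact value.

v_R_max = 2 m/s = 2.0000 m/s

quadratic (1/6)·v² + (1/3)·v + (-4/3) = 0
  disc = (1/3)² − 4·(1/6)·(-4/3) = 1 ; √disc = 1
  v_R = (−(1/3) + 1) / (2·(1/6)) = 2 m/s
check:
stop time T_s = 2/3 = 0.6667 s
robot covers v_R·T_r = 2.0000·0.2000 = 0.4000 m before braking
robot covers 2.0000·0.6667 − ½·3.0000·0.6667² = 0.6667 m while stopping
person approaches 0.4000·(0.2000+0.6667) = 0.3467 m
residual clearance needed = 0.1500+0.0050+0.0000 = 0.1550 m
sum ≈ 0.4000+0.6667+0.3467+0.1550 ≈ 1.5683 m = S ✓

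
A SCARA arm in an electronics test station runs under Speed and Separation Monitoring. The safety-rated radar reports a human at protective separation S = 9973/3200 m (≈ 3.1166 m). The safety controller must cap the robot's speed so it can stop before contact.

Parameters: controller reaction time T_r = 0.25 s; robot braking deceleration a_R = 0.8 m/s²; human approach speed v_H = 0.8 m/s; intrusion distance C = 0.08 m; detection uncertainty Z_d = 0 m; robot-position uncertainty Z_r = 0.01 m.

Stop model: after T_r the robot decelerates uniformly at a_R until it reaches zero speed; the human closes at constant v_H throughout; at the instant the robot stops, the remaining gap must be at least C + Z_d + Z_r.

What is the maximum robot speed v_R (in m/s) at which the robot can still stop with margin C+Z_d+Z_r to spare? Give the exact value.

at the boundary: (5/8)·v² + (5/4)·v + (-1809/640) = 0
  disc = (5/4)² − 4·(5/8)·(-1809/640) = 2209/256 ; √disc = 47/16
  v_R = (−(5/4) + 47/16) / (2·(5/8)) = 27/20 m/s
check:
braking lasts T_s = (27/20)/(4/5) = 1.6875 s
robot in T_r: 1.3500·0.2500 = 0.3375 m
braking distance = 1.3500²/(2·0.8000) = 1.1391 m
human over T_r+T_s: 0.8000·(0.2500+1.6875) = 1.5500 m
C+Z_d+Z_r = 0.0800+0.0000+0.0100 = 0.0900 m
sum ≈ 0.3375+1.1391+1.5500+0.0900 ≈ 3.1166 m = S ✓

v_R_max = 27/20 m/s = 1.3500 m/s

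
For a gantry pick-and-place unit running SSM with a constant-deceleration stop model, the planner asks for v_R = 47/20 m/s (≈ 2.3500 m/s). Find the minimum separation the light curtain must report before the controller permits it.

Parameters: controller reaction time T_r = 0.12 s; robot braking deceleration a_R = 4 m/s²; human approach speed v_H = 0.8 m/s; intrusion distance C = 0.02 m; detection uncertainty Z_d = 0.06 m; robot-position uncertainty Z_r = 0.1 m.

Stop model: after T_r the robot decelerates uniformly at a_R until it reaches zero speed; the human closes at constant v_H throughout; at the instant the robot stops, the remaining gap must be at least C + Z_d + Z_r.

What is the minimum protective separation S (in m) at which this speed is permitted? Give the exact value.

braking lasts T_s = (47/20)/4 = 0.5875 s
robot covers v_R·T_r = 2.3500·0.1200 = 0.2820 m before braking
robot under decel: 2.3500²/(2·4.0000) = 0.6903 m
human closes 0.8000·0.7075 = 0.5660 m
margins: 0.0200+0.0600+0.1000 = 0.1800 m
S_min ≈ 0.2820+0.6903+0.5660+0.1800  ⇒  S_min = 27493/16000 m

S_min = 27493/16000 m = 1.7183 m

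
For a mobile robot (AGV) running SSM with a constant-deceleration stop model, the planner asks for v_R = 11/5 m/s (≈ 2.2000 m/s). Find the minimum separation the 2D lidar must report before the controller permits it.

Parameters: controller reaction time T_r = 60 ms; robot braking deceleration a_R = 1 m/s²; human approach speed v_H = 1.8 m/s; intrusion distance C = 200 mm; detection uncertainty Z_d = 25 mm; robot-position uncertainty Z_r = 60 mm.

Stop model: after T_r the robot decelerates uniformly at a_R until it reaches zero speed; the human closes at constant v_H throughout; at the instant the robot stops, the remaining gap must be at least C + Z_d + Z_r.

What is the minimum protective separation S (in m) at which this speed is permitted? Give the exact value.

S_min = 1381/200 m = 6.9050 m

T_s = v_R/a_R = (11/5)/1 = 2.2000 s
robot in T_r: 2.2000·0.0600 = 0.1320 m
braking distance = 2.2000²/(2·1.0000) = 2.4200 m
person approaches 1.8000·(0.0600+2.2000) = 4.0680 m
residual clearance needed = 0.2000+0.0250+0.0600 = 0.2850 m
S_min ≈ 0.1320+2.4200+4.0680+0.2850  ⇒  S_min = 1381/200 m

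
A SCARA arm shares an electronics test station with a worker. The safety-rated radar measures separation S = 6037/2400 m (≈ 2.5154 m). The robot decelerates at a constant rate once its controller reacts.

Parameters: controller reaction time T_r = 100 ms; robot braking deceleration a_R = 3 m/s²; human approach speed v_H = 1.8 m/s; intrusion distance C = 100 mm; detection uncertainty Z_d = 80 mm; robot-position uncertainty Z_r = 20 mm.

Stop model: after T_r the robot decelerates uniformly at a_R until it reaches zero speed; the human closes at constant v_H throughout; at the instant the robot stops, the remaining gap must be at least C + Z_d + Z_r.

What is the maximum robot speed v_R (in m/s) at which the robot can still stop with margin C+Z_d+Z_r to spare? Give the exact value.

collect terms ⇒ (1/6)·v_R² + (7/10)·v_R + (-205/96) = 0
  disc = (7/10)² − 4·(1/6)·(-205/96) = 6889/3600 ; √disc = 83/60
  v_R = (−(7/10) + 83/60) / (2·(1/6)) = 41/20 m/s
check:
stop time T_s = (41/20)/3 = 0.6833 s
robot covers v_R·T_r = 2.0500·0.1000 = 0.2050 m before braking
robot covers 2.0500·0.6833 − ½·3.0000·0.6833² = 0.7004 m while stopping
human closes 1.8000·0.7833 = 1.4100 m
C+Z_d+Z_r = 0.1000+0.0800+0.0200 = 0.2000 m
sum ≈ 0.2050+0.7004+1.4100+0.2000 ≈ 2.5154 m = S ✓

v_R_max = 41/20 m/s = 2.0500 m/s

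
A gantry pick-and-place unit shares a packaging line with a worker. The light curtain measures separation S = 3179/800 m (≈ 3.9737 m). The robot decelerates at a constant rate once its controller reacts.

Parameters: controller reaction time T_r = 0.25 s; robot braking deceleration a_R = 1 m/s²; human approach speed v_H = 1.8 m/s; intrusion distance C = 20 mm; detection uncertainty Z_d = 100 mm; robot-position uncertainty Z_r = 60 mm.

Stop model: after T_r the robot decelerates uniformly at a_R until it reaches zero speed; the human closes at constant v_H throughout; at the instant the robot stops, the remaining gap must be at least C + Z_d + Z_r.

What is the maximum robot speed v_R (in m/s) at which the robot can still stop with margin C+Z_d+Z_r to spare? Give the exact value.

quadratic (1/2)·v² + (41/20)·v + (-107/32) = 0
  disc = (41/20)² − 4·(1/2)·(-107/32) = 1089/100 ; √disc = 33/10
  v_R = (−(41/20) + 33/10) / (2·(1/2)) = 5/4 m/s
check:
braking lasts T_s = (5/4)/1 = 1.2500 s
robot in T_r: 1.2500·0.2500 = 0.3125 m
robot under decel: 1.2500²/(2·1.0000) = 0.7812 m
person approaches 1.8000·(0.2500+1.2500) = 2.7000 m
C+Z_d+Z_r = 0.0200+0.1000+0.0600 = 0.1800 m
sum ≈ 0.3125+0.7812+2.7000+0.1800 ≈ 3.9737 m = S ✓

v_R_max = 5/4 m/s = 1.2500 m/s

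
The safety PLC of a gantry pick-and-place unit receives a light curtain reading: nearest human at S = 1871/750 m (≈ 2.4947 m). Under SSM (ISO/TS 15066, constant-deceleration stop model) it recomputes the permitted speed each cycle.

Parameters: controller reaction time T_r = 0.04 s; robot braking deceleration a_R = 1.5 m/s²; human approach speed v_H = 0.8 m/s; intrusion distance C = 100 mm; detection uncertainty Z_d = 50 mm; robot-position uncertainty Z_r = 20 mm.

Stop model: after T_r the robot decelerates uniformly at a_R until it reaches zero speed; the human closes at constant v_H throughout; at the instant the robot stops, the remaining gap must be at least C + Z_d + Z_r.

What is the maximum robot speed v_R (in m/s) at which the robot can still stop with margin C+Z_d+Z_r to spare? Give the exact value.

quadratic (1/3)·v² + (43/75)·v + (-3439/1500) = 0
  disc = (43/75)² − 4·(1/3)·(-3439/1500) = 2116/625 ; √disc = 46/25
  v_R = (−(43/75) + 46/25) / (2·(1/3)) = 19/10 m/s
check:
T_s = v_R/a_R = (19/10)/(3/2) = 1.2667 s
reaction-phase robot travel = 1.9000·0.0400 = 0.0760 m
robot under decel: 1.9000²/(2·1.5000) = 1.2033 m
person approaches 0.8000·(0.0400+1.2667) = 1.0453 m
C+Z_d+Z_r = 0.1000+0.0500+0.0200 = 0.1700 m
sum ≈ 0.0760+1.2033+1.0453+0.1700 ≈ 2.4947 m = S ✓

v_R_max = 19/10 m/s = 1.9000 m/s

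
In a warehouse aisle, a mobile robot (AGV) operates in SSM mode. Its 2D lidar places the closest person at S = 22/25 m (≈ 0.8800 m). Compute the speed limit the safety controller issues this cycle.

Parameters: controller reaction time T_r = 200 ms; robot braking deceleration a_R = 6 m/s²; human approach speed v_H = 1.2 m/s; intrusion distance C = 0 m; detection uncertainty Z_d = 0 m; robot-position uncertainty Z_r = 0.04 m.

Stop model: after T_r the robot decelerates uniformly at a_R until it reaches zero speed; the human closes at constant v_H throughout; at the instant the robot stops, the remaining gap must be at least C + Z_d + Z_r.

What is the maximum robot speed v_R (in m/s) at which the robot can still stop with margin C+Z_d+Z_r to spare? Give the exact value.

quadratic (1/12)·v² + (2/5)·v + (-3/5) = 0
  disc = (2/5)² − 4·(1/12)·(-3/5) = 9/25 ; √disc = 3/5
  v_R = (−(2/5) + 3/5) / (2·(1/12)) = 6/5 m/s
check:
braking lasts T_s = (6/5)/6 = 0.2000 s
robot in T_r: 1.2000·0.2000 = 0.2400 m
robot under decel: 1.2000²/(2·6.0000) = 0.1200 m
human over T_r+T_s: 1.2000·(0.2000+0.2000) = 0.4800 m
residual clearance needed = 0.0000+0.0000+0.0400 = 0.0400 m
sum ≈ 0.2400+0.1200+0.4800+0.0400 ≈ 0.8800 m = S ✓

v_R_max = 6/5 m/s = 1.2000 m/s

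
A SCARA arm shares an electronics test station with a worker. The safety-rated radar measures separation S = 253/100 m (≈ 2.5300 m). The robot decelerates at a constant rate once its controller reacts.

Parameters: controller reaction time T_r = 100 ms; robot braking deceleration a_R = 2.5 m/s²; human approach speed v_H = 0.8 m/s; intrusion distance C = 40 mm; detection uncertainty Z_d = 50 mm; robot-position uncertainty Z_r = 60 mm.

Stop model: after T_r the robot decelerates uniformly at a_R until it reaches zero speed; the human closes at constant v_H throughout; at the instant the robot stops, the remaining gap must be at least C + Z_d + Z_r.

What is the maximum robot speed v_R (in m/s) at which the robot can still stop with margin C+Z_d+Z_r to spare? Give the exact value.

collect terms ⇒ (1/5)·v_R² + (21/50)·v_R + (-23/10) = 0
  disc = (21/50)² − 4·(1/5)·(-23/10) = 5041/2500 ; √disc = 71/50
  v_R = (−(21/50) + 71/50) / (2·(1/5)) = 5/2 m/s
check:
braking lasts T_s = (5/2)/(5/2) = 1.0000 s
robot covers v_R·T_r = 2.5000·0.1000 = 0.2500 m before braking
robot covers 2.5000·1.0000 − ½·2.5000·1.0000² = 1.2500 m while stopping
human over T_r+T_s: 0.8000·(0.1000+1.0000) = 0.8800 m
residual clearance needed = 0.0400+0.0500+0.0600 = 0.1500 m
sum ≈ 0.2500+1.2500+0.8800+0.1500 ≈ 2.5300 m = S ✓

v_R_max = 5/2 m/s = 2.5000 m/s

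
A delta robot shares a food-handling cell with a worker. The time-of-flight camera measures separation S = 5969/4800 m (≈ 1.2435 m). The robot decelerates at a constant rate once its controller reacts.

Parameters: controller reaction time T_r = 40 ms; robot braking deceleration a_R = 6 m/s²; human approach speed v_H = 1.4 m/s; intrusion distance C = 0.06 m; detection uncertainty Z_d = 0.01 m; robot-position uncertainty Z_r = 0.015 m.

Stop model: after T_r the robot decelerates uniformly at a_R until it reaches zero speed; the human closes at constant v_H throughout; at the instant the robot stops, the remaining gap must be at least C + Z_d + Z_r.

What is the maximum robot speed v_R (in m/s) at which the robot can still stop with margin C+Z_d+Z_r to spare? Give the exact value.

collect terms ⇒ (1/12)·v_R² + (41/150)·v_R + (-26461/24000) = 0
  disc = (41/150)² − 4·(1/12)·(-26461/24000) = 17689/40000 ; √disc = 133/200
  v_R = (−(41/150) + 133/200) / (2·(1/12)) = 47/20 m/s
check:
braking lasts T_s = (47/20)/6 = 0.3917 s
robot in T_r: 2.3500·0.0400 = 0.0940 m
robot under decel: 2.3500²/(2·6.0000) = 0.4602 m
human over T_r+T_s: 1.4000·(0.0400+0.3917) = 0.6043 m
residual clearance needed = 0.0600+0.0100+0.0150 = 0.0850 m
sum ≈ 0.0940+0.4602+0.6043+0.0850 ≈ 1.2435 m = S ✓

v_R_max = 47/20 m/s = 2.3500 m/s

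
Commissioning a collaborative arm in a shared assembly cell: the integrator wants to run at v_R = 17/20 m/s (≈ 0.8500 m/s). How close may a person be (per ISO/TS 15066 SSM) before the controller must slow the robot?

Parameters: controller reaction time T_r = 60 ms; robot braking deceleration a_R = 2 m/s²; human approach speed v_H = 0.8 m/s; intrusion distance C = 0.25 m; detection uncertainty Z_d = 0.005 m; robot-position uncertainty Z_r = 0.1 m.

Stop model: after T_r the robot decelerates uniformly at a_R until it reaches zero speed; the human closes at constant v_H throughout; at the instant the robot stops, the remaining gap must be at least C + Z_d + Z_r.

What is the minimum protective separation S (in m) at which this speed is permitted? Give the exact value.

S_min = 7797/8000 m = 0.9746 m

braking lasts T_s = (17/20)/2 = 0.4250 s
reaction-phase robot travel = 0.8500·0.0600 = 0.0510 m
robot covers 0.8500·0.4250 − ½·2.0000·0.4250² = 0.1806 m while stopping
human over T_r+T_s: 0.8000·(0.0600+0.4250) = 0.3880 m
C+Z_d+Z_r = 0.2500+0.0050+0.1000 = 0.3550 m
S_min ≈ 0.0510+0.1806+0.3880+0.3550  ⇒  S_min = 7797/8000 m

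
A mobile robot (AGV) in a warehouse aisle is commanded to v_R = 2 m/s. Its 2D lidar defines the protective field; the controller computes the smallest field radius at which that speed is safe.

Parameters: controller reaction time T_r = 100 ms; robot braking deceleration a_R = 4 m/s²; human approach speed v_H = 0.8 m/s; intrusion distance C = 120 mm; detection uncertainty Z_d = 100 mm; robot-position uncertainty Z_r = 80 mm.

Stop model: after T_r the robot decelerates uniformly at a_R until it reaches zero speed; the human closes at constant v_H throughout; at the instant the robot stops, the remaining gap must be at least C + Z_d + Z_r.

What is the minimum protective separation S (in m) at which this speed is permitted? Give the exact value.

S_min = 37/25 m = 1.4800 m

T_s = v_R/a_R = 2/4 = 0.5000 s
reaction-phase robot travel = 2.0000·0.1000 = 0.2000 m
braking distance = 2.0000²/(2·4.0000) = 0.5000 m
person approaches 0.8000·(0.1000+0.5000) = 0.4800 m
residual clearance needed = 0.1200+0.1000+0.0800 = 0.3000 m
S_min ≈ 0.2000+0.5000+0.4800+0.3000  ⇒  S_min = 37/25 m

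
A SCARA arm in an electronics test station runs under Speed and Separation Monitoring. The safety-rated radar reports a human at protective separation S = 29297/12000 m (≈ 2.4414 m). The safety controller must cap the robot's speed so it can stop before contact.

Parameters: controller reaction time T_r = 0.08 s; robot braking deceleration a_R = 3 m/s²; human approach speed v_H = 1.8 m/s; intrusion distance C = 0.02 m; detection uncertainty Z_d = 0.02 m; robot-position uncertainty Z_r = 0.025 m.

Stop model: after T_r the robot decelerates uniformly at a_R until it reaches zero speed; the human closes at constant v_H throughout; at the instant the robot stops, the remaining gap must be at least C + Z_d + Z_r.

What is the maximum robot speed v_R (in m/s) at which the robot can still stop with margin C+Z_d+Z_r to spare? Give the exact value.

collect terms ⇒ (1/6)·v_R² + (17/25)·v_R + (-26789/12000) = 0
  disc = (17/25)² − 4·(1/6)·(-26789/12000) = 175561/90000 ; √disc = 419/300
  v_R = (−(17/25) + 419/300) / (2·(1/6)) = 43/20 m/s
check:
braking lasts T_s = (43/20)/3 = 0.7167 s
reaction-phase robot travel = 2.1500·0.0800 = 0.1720 m
robot under decel: 2.1500²/(2·3.0000) = 0.7704 m
human closes 1.8000·0.7967 = 1.4340 m
residual clearance needed = 0.0200+0.0200+0.0250 = 0.0650 m
sum ≈ 0.1720+0.7704+1.4340+0.0650 ≈ 2.4414 m = S ✓

v_R_max = 43/20 m/s = 2.1500 m/s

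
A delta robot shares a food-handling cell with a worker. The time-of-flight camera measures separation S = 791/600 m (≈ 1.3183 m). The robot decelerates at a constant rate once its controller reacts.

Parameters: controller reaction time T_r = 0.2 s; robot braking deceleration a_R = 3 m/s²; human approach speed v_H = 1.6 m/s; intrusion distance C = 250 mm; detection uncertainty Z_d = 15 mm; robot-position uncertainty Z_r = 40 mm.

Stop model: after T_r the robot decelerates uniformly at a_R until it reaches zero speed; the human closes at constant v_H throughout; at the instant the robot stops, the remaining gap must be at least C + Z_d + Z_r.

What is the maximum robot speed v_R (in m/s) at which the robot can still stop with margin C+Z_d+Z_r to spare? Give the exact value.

quadratic (1/6)·v² + (11/15)·v + (-52/75) = 0
  disc = (11/15)² − 4·(1/6)·(-52/75) = 1 ; √disc = 1
  v_R = (−(11/15) + 1) / (2·(1/6)) = 4/5 m/s
check:
T_s = v_R/a_R = (4/5)/3 = 0.2667 s
robot in T_r: 0.8000·0.2000 = 0.1600 m
robot under decel: 0.8000²/(2·3.0000) = 0.1067 m
person approaches 1.6000·(0.2000+0.2667) = 0.7467 m
residual clearance needed = 0.2500+0.0150+0.0400 = 0.3050 m
sum ≈ 0.1600+0.1067+0.7467+0.3050 ≈ 1.3183 m = S ✓

v_R_max = 4/5 m/s = 0.8000 m/s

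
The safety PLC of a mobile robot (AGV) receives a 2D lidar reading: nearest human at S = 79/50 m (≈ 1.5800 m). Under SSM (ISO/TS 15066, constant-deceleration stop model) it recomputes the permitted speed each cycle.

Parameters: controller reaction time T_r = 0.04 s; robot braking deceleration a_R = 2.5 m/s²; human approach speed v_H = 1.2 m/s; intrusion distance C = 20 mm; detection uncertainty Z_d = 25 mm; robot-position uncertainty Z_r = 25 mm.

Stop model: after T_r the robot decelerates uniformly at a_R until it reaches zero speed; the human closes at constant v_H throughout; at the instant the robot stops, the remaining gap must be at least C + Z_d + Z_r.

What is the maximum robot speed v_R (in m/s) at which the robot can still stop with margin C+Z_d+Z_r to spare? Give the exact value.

at the boundary: (1/5)·v² + (13/25)·v + (-731/500) = 0
  disc = (13/25)² − 4·(1/5)·(-731/500) = 36/25 ; √disc = 6/5
  v_R = (−(13/25) + 6/5) / (2·(1/5)) = 17/10 m/s
check:
T_s = v_R/a_R = (17/10)/(5/2) = 0.6800 s
robot covers v_R·T_r = 1.7000·0.0400 = 0.0680 m before braking
robot covers 1.7000·0.6800 − ½·2.5000·0.6800² = 0.5780 m while stopping
person approaches 1.2000·(0.0400+0.6800) = 0.8640 m
C+Z_d+Z_r = 0.0200+0.0250+0.0250 = 0.0700 m
sum ≈ 0.0680+0.5780+0.8640+0.0700 ≈ 1.5800 m = S ✓

v_R_max = 17/10 m/s = 1.7000 m/s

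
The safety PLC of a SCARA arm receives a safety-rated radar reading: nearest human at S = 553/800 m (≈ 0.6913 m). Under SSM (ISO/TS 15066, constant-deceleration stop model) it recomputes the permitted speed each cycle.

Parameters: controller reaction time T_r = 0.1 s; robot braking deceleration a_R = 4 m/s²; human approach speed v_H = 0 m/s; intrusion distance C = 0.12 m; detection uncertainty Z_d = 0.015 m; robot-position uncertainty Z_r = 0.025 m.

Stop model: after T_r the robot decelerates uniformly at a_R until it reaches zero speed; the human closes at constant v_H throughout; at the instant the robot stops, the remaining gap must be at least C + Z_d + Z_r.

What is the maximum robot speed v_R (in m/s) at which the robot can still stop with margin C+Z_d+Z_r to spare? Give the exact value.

v_R_max = 17/10 m/s = 1.7000 m/s

at the boundary: (1/8)·v² + (1/10)·v + (-17/32) = 0
  disc = (1/10)² − 4·(1/8)·(-17/32) = 441/1600 ; √disc = 21/40
  v_R = (−(1/10) + 21/40) / (2·(1/8)) = 17/10 m/s
check:
braking lasts T_s = (17/10)/4 = 0.4250 s
robot in T_r: 1.7000·0.1000 = 0.1700 m
braking distance = 1.7000²/(2·4.0000) = 0.3613 m
human closes 0.0000·0.5250 = 0.0000 m
C+Z_d+Z_r = 0.1200+0.0150+0.0250 = 0.1600 m
sum ≈ 0.1700+0.3613+0.0000+0.1600 ≈ 0.6913 m = S ✓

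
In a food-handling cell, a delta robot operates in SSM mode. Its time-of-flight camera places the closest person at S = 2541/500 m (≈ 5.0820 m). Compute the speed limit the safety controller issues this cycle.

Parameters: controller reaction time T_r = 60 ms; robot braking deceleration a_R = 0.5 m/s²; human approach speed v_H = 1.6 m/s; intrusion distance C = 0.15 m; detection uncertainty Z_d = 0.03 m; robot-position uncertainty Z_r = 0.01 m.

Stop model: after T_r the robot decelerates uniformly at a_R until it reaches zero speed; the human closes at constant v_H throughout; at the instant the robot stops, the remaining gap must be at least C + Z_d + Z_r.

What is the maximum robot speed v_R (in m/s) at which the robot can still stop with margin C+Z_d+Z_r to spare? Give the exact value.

quadratic (1)·v² + (163/50)·v + (-1199/250) = 0
  disc = (163/50)² − 4·(1)·(-1199/250) = 74529/2500 ; √disc = 273/50
  v_R = (−(163/50) + 273/50) / (2·(1)) = 11/10 m/s
check:
stop time T_s = (11/10)/(1/2) = 2.2000 s
reaction-phase robot travel = 1.1000·0.0600 = 0.0660 m
braking distance = 1.1000²/(2·0.5000) = 1.2100 m
human over T_r+T_s: 1.6000·(0.0600+2.2000) = 3.6160 m
margins: 0.1500+0.0300+0.0100 = 0.1900 m
sum ≈ 0.0660+1.2100+3.6160+0.1900 ≈ 5.0820 m = S ✓

v_R_max = 11/10 m/s = 1.1000 m/s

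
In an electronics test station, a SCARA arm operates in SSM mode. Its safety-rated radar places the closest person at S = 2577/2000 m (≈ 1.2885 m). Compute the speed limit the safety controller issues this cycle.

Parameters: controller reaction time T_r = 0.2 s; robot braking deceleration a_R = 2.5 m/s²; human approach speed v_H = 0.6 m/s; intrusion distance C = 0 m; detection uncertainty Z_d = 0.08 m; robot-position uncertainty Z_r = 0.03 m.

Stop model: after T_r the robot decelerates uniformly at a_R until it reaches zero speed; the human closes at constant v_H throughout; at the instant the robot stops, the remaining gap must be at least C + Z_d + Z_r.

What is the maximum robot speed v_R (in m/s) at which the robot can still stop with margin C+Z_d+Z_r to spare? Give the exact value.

at the boundary: (1/5)·v² + (11/25)·v + (-2117/2000) = 0
  disc = (11/25)² − 4·(1/5)·(-2117/2000) = 2601/2500 ; √disc = 51/50
  v_R = (−(11/25) + 51/50) / (2·(1/5)) = 29/20 m/s
check:
stop time T_s = (29/20)/(5/2) = 0.5800 s
robot covers v_R·T_r = 1.4500·0.2000 = 0.2900 m before braking
robot under decel: 1.4500²/(2·2.5000) = 0.4205 m
human over T_r+T_s: 0.6000·(0.2000+0.5800) = 0.4680 m
C+Z_d+Z_r = 0.0000+0.0800+0.0300 = 0.1100 m
sum ≈ 0.2900+0.4205+0.4680+0.1100 ≈ 1.2885 m = S ✓

v_R_max = 29/20 m/s = 1.4500 m/s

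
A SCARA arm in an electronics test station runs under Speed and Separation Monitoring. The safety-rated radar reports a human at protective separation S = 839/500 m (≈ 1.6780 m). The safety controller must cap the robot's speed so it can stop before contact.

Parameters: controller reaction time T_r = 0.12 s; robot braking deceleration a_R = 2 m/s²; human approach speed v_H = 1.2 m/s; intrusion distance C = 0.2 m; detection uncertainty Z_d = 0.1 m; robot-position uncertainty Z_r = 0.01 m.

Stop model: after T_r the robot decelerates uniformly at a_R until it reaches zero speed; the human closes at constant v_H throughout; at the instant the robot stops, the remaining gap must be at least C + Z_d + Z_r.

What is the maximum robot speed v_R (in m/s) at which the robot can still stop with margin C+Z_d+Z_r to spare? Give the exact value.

v_R_max = 6/5 m/s = 1.2000 m/s

quadratic (1/4)·v² + (18/25)·v + (-153/125) = 0
  disc = (18/25)² − 4·(1/4)·(-153/125) = 1089/625 ; √disc = 33/25
  v_R = (−(18/25) + 33/25) / (2·(1/4)) = 6/5 m/s
check:
braking lasts T_s = (6/5)/2 = 0.6000 s
reaction-phase robot travel = 1.2000·0.1200 = 0.1440 m
robot under decel: 1.2000²/(2·2.0000) = 0.3600 m
human closes 1.2000·0.7200 = 0.8640 m
residual clearance needed = 0.2000+0.1000+0.0100 = 0.3100 m
sum ≈ 0.1440+0.3600+0.8640+0.3100 ≈ 1.6780 m = S ✓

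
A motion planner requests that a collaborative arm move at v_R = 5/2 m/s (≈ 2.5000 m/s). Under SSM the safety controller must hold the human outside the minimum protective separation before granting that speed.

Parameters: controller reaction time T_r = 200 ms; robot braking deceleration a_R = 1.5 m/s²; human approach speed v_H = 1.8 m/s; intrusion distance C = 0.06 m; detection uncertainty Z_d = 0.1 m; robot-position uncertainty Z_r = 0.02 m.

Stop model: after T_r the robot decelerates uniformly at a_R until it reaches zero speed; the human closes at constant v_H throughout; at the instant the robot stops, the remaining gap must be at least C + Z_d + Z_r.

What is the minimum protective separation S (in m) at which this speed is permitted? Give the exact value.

S_min = 1837/300 m = 6.1233 m

T_s = v_R/a_R = (5/2)/(3/2) = 1.6667 s
reaction-phase robot travel = 2.5000·0.2000 = 0.5000 m
robot under decel: 2.5000²/(2·1.5000) = 2.0833 m
person approaches 1.8000·(0.2000+1.6667) = 3.3600 m
margins: 0.0600+0.1000+0.0200 = 0.1800 m
S_min ≈ 0.5000+2.0833+3.3600+0.1800  ⇒  S_min = 1837/300 m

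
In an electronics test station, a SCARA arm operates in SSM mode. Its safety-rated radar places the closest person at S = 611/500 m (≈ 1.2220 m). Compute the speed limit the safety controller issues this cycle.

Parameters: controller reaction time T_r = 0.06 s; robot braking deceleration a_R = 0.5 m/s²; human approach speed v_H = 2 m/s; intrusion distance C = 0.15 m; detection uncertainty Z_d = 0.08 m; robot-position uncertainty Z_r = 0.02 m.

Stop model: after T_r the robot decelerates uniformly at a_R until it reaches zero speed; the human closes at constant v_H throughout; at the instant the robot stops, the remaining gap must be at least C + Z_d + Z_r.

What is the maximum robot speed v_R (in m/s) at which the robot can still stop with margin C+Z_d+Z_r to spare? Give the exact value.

v_R_max = 1/5 m/s = 0.2000 m/s

at the boundary: (1)·v² + (203/50)·v + (-213/250) = 0
  disc = (203/50)² − 4·(1)·(-213/250) = 49729/2500 ; √disc = 223/50
  v_R = (−(203/50) + 223/50) / (2·(1)) = 1/5 m/s
check:
braking lasts T_s = (1/5)/(1/2) = 0.4000 s
robot covers v_R·T_r = 0.2000·0.0600 = 0.0120 m before braking
braking distance = 0.2000²/(2·0.5000) = 0.0400 m
human closes 2.0000·0.4600 = 0.9200 m
residual clearance needed = 0.1500+0.0800+0.0200 = 0.2500 m
sum ≈ 0.0120+0.0400+0.9200+0.2500 ≈ 1.2220 m = S ✓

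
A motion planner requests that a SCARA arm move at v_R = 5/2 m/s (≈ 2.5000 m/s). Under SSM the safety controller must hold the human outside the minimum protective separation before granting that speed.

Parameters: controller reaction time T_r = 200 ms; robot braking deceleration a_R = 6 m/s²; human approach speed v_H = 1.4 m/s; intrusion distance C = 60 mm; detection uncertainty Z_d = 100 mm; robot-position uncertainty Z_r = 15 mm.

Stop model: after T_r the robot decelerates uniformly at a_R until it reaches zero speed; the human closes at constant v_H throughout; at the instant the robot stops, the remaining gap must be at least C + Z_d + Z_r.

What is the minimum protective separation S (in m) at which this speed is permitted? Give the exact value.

braking lasts T_s = (5/2)/6 = 0.4167 s
robot covers v_R·T_r = 2.5000·0.2000 = 0.5000 m before braking
robot under decel: 2.5000²/(2·6.0000) = 0.5208 m
person approaches 1.4000·(0.2000+0.4167) = 0.8633 m
C+Z_d+Z_r = 0.0600+0.1000+0.0150 = 0.1750 m
S_min ≈ 0.5000+0.5208+0.8633+0.1750  ⇒  S_min = 2471/1200 m

S_min = 2471/1200 m = 2.0592 m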